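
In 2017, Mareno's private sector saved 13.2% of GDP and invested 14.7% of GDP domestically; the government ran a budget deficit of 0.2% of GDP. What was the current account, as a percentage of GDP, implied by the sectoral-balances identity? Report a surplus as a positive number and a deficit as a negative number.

By the sectoral-balances identity, CA = (S_private - I) + (T - G).
Private balance = 13.2 - 14.7 = -1.5
Government balance (T - G) = -0.2
CA = -1.5 + (-0.2) = -1.7

-1.7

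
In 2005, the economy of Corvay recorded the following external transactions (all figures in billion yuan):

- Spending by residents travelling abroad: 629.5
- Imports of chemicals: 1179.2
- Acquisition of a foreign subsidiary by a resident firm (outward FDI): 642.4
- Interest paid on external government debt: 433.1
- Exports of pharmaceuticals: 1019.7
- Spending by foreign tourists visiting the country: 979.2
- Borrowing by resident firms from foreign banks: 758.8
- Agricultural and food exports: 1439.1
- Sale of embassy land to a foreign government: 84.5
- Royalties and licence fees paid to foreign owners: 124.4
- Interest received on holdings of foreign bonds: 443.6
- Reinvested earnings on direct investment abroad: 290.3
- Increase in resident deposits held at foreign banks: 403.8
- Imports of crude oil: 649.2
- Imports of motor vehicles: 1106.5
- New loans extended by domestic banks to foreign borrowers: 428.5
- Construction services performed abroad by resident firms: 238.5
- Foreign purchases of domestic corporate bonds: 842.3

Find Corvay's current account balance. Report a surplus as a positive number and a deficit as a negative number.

288.5

Goods: -1106.5 + 1439.1 - 649.2 - 1179.2 + 1019.7 = -476.1
Services: -629.5 + 979.2 - 124.4 + 238.5 = 463.8
Primary income: 290.3 + 443.6 - 433.1 = 300.8
Current account = (-476.1) + 463.8 + 300.8 = 288.5
(Excluded from the current account — financial account: acquisition of a foreign subsidiary by a resident firm (outward FDI) 642.4, borrowing by resident firms from foreign banks 758.8, increase in resident deposits held at foreign banks 403.8, new loans extended by domestic banks to foreign borrowers 428.5, foreign purchases of domestic corporate bonds 842.3; capital account: sale of embassy land to a foreign government 84.5.)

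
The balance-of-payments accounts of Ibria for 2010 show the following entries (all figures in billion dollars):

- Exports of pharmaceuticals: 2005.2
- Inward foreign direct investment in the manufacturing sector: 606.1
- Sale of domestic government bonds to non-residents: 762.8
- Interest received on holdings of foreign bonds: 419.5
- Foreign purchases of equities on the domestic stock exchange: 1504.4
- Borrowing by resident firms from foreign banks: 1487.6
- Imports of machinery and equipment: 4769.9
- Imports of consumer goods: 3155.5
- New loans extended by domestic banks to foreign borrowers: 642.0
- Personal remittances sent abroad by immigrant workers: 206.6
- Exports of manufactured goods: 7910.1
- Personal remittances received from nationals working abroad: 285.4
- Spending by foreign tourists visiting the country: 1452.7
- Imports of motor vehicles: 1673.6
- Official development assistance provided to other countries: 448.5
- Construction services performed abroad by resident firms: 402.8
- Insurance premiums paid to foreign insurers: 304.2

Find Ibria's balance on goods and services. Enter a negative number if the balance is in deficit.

Goods: 7910.1 - 3155.5 + 2005.2 - 4769.9 - 1673.6 = 316.3
Services: -304.2 + 402.8 + 1452.7 = 1551.3
Trade balance = 316.3 + 1551.3 = 1867.6
(Excluded from the trade balance — financial account: inward foreign direct investment in the manufacturing sector 606.1, sale of domestic government bonds to non-residents 762.8, foreign purchases of equities on the domestic stock exchange 1504.4, borrowing by resident firms from foreign banks 1487.6, new loans extended by domestic banks to foreign borrowers 642.0; primary income: interest received on holdings of foreign bonds 419.5; secondary income: personal remittances sent abroad by immigrant workers 206.6, personal remittances received from nationals working abroad 285.4, official development assistance provided to other countries 448.5.)

1867.6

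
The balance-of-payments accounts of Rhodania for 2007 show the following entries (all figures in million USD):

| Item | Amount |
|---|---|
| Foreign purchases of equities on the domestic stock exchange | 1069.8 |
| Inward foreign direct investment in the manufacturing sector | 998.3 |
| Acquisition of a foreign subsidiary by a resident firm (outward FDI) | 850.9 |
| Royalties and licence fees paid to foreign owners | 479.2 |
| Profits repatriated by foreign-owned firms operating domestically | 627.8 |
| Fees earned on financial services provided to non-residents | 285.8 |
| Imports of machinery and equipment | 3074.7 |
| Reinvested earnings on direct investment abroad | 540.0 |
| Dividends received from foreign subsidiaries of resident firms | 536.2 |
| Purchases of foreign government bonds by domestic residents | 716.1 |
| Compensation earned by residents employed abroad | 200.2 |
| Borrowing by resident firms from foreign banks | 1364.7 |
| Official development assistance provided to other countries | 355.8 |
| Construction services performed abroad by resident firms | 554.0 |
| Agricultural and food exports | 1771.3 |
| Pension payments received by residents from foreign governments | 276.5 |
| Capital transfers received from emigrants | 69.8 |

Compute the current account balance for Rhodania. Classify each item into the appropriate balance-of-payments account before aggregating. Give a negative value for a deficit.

-373.5

Goods: 1771.3 - 3074.7 = -1303.4
Services: -479.2 + 285.8 + 554.0 = 360.6
Primary income: 540.0 - 627.8 + 536.2 + 200.2 = 648.6
Secondary income: 276.5 - 355.8 = -79.3
Current account = (-1303.4) + 360.6 + 648.6 + (-79.3) = -373.5
(Excluded from the current account — financial account: foreign purchases of equities on the domestic stock exchange 1069.8, inward foreign direct investment in the manufacturing sector 998.3, acquisition of a foreign subsidiary by a resident firm (outward FDI) 850.9, purchases of foreign government bonds by domestic residents 716.1, borrowing by resident firms from foreign banks 1364.7; capital account: capital transfers received from emigrants 69.8.)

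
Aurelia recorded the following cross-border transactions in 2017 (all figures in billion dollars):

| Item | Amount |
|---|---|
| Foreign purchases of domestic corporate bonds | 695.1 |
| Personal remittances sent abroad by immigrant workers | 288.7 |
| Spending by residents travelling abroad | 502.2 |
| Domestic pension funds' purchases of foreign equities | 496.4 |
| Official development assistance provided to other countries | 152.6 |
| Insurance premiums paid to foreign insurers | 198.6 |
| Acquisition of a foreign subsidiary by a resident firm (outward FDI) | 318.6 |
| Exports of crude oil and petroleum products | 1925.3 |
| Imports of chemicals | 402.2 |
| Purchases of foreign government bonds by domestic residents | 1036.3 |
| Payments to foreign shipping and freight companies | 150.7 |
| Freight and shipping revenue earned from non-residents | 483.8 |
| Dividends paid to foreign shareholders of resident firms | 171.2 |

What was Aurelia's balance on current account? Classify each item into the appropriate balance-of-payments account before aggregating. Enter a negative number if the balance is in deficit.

Goods: -402.2 + 1925.3 = 1523.1
Services: -502.2 + 483.8 - 150.7 - 198.6 = -367.7
Primary income: -171.2
Secondary income: -288.7 - 152.6 = -441.3
Current account = 1523.1 + (-367.7) + (-171.2) + (-441.3) = 542.9
(Excluded from the current account — financial account: foreign purchases of domestic corporate bonds 695.1, domestic pension funds' purchases of foreign equities 496.4, acquisition of a foreign subsidiary by a resident firm (outward FDI) 318.6, purchases of foreign government bonds by domestic residents 1036.3.)

542.9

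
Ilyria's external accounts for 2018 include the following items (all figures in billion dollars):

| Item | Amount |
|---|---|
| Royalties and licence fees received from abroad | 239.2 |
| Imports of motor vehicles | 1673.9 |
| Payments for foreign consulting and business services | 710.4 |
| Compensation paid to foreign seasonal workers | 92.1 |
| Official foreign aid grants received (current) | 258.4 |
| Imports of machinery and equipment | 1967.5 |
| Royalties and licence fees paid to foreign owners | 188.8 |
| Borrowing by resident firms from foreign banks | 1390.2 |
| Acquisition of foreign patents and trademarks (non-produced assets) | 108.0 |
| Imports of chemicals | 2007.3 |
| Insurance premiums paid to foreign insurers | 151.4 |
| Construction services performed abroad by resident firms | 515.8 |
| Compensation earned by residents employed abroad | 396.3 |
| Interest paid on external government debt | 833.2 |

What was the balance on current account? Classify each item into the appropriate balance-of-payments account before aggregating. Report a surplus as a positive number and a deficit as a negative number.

Goods: -1673.9 - 1967.5 - 2007.3 = -5648.7
Services: -188.8 - 151.4 - 710.4 + 515.8 + 239.2 = -295.6
Primary income: -833.2 + 396.3 - 92.1 = -529.0
Secondary income: 258.4
Current account = (-5648.7) + (-295.6) + (-529.0) + 258.4 = -6214.9
(Excluded from the current account — financial account: borrowing by resident firms from foreign banks 1390.2; capital account: acquisition of foreign patents and trademarks (non-produced assets) 108.0.)

-6214.9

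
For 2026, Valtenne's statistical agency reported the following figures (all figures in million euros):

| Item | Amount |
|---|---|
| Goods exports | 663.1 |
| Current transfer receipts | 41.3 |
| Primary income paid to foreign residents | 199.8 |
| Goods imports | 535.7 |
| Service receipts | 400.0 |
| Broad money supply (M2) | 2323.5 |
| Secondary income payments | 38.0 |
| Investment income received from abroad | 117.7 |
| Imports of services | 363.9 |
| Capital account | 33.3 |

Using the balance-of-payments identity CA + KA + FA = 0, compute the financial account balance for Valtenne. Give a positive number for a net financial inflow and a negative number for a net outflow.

-118.0

Goods balance = 663.1 - 535.7 = 127.4
Services balance = 400.0 - 363.9 = 36.1
Trade balance (goods + services) = 127.4 + 36.1 = 163.5
Net primary income = 117.7 - 199.8 = -82.1
Net secondary income = 41.3 - 38.0 = 3.3
Current account = 163.5 + (-82.1) + 3.3 = 84.7
Financial account = -(84.7 + 33.3) = -118.0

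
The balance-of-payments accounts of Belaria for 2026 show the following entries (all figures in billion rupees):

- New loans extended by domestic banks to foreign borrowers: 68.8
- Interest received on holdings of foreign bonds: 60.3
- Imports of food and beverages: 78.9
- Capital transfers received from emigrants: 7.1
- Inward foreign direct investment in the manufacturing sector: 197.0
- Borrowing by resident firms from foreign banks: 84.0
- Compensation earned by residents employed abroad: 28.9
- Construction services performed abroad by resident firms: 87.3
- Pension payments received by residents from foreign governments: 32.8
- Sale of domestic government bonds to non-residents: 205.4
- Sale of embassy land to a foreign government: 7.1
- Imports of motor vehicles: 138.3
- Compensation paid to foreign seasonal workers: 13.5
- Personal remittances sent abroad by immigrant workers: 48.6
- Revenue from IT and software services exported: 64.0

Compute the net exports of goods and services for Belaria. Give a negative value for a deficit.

-65.9

Goods: -138.3 - 78.9 = -217.2
Services: 64.0 + 87.3 = 151.3
Trade balance = -217.2 + 151.3 = -65.9
(Excluded from the trade balance — financial account: new loans extended by domestic banks to foreign borrowers 68.8, inward foreign direct investment in the manufacturing sector 197.0, borrowing by resident firms from foreign banks 84.0, sale of domestic government bonds to non-residents 205.4; primary income: interest received on holdings of foreign bonds 60.3, compensation earned by residents employed abroad 28.9, compensation paid to foreign seasonal workers 13.5; capital account: capital transfers received from emigrants 7.1, sale of embassy land to a foreign government 7.1; secondary income: pension payments received by residents from foreign governments 32.8, personal remittances sent abroad by immigrant workers 48.6.)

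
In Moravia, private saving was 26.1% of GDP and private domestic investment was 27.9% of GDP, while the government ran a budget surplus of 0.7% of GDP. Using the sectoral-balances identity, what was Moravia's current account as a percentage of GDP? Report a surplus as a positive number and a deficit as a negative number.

By the sectoral-balances identity, CA = (S_private - I) + (T - G).
Private balance = 26.1 - 27.9 = -1.8
Government balance (T - G) = 0.7
CA = -1.8 + 0.7 = -1.1

-1.1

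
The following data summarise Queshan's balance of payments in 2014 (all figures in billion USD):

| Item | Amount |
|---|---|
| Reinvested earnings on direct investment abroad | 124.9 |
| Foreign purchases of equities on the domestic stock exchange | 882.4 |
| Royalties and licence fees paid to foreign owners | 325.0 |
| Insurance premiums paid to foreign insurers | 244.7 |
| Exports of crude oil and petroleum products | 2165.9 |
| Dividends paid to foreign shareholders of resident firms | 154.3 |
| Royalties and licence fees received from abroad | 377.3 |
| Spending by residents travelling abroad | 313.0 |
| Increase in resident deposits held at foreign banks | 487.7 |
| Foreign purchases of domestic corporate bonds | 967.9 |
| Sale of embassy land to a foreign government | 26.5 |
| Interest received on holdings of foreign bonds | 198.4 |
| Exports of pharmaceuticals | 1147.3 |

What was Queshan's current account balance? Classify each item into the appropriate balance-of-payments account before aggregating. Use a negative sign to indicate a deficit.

2976.8

Goods: 1147.3 + 2165.9 = 3313.2
Services: 377.3 - 244.7 - 325.0 - 313.0 = -505.4
Primary income: 124.9 + 198.4 - 154.3 = 169.0
Current account = 3313.2 + (-505.4) + 169.0 = 2976.8
(Excluded from the current account — financial account: foreign purchases of equities on the domestic stock exchange 882.4, increase in resident deposits held at foreign banks 487.7, foreign purchases of domestic corporate bonds 967.9; capital account: sale of embassy land to a foreign government 26.5.)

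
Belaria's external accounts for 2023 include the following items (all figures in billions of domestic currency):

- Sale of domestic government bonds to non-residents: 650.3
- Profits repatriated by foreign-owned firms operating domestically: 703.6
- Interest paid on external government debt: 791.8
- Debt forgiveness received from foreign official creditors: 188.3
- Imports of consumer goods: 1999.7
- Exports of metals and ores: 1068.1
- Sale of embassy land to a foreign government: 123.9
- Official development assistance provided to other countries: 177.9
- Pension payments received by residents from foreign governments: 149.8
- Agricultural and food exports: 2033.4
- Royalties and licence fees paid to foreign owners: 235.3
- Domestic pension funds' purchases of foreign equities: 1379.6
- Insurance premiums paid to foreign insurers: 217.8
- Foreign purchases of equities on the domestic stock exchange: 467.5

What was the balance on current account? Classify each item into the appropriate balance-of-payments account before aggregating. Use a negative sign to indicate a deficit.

-874.8

Goods: 1068.1 + 2033.4 - 1999.7 = 1101.8
Services: -217.8 - 235.3 = -453.1
Primary income: -791.8 - 703.6 = -1495.4
Secondary income: 149.8 - 177.9 = -28.1
Current account = 1101.8 + (-453.1) + (-1495.4) + (-28.1) = -874.8
(Excluded from the current account — financial account: sale of domestic government bonds to non-residents 650.3, domestic pension funds' purchases of foreign equities 1379.6, foreign purchases of equities on the domestic stock exchange 467.5; capital account: debt forgiveness received from foreign official creditors 188.3, sale of embassy land to a foreign government 123.9.)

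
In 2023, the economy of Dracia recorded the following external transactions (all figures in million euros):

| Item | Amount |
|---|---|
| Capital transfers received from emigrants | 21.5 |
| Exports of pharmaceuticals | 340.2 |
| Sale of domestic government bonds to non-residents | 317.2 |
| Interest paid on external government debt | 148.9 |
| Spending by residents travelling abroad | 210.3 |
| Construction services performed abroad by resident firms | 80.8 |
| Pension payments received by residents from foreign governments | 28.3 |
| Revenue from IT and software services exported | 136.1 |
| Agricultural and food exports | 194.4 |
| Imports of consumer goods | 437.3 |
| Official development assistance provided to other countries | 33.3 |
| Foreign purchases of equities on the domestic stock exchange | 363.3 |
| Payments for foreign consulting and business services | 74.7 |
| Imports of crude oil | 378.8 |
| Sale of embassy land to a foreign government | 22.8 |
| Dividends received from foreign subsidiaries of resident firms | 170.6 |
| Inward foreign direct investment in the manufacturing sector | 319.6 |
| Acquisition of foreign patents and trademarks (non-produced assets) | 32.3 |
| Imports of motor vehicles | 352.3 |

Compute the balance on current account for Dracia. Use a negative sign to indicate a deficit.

-685.2

Goods: -352.3 + 340.2 + 194.4 - 437.3 - 378.8 = -633.8
Services: 136.1 - 210.3 - 74.7 + 80.8 = -68.1
Primary income: 170.6 - 148.9 = 21.7
Secondary income: -33.3 + 28.3 = -5.0
Current account = (-633.8) + (-68.1) + 21.7 + (-5.0) = -685.2
(Excluded from the current account — capital account: capital transfers received from emigrants 21.5, sale of embassy land to a foreign government 22.8, acquisition of foreign patents and trademarks (non-produced assets) 32.3; financial account: sale of domestic government bonds to non-residents 317.2, foreign purchases of equities on the domestic stock exchange 363.3, inward foreign direct investment in the manufacturing sector 319.6.)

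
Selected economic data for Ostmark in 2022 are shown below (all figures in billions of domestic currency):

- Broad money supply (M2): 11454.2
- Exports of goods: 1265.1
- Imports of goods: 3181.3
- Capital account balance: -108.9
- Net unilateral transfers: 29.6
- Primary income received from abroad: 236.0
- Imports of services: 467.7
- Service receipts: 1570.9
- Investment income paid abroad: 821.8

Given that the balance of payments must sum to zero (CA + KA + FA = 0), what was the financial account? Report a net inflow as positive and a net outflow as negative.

1478.1

Goods balance = 1265.1 - 3181.3 = -1916.2
Services balance = 1570.9 - 467.7 = 1103.2
Trade balance (goods + services) = -1916.2 + 1103.2 = -813.0
Net primary income = 236.0 - 821.8 = -585.8
Net secondary income = 29.6
Current account = -813.0 + (-585.8) + 29.6 = -1369.2
Financial account = -(-1369.2 + (-108.9)) = 1478.1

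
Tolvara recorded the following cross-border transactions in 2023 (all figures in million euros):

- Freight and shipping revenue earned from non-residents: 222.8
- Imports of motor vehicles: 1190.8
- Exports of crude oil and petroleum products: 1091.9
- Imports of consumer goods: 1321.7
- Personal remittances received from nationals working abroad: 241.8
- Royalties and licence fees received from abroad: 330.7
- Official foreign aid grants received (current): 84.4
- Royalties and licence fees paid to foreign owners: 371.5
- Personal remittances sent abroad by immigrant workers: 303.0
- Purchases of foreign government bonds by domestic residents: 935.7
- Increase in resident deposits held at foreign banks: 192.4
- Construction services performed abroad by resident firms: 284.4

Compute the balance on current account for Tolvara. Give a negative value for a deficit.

Goods: 1091.9 - 1190.8 - 1321.7 = -1420.6
Services: -371.5 + 284.4 + 330.7 + 222.8 = 466.4
Secondary income: 241.8 - 303.0 + 84.4 = 23.2
Current account = (-1420.6) + 466.4 + 23.2 = -931.0
(Excluded from the current account — financial account: purchases of foreign government bonds by domestic residents 935.7, increase in resident deposits held at foreign banks 192.4.)

-931.0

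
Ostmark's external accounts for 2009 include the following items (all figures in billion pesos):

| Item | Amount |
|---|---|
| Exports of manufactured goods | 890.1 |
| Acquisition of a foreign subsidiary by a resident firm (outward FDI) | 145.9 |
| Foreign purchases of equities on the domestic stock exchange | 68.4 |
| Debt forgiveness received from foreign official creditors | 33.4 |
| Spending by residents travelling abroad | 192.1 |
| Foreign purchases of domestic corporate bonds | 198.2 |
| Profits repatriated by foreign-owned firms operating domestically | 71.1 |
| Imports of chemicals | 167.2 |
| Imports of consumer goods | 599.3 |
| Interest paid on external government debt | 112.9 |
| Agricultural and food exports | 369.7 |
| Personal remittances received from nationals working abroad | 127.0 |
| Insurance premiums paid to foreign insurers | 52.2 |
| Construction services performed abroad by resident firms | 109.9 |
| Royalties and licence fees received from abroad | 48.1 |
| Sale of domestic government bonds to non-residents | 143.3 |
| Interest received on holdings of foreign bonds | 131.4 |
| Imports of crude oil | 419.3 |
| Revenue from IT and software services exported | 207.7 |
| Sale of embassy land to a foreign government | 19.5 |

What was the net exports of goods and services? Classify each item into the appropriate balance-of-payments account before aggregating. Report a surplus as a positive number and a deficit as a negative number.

195.4

Goods: -167.2 - 419.3 + 369.7 + 890.1 - 599.3 = 74.0
Services: -52.2 - 192.1 + 207.7 + 48.1 + 109.9 = 121.4
Trade balance = 74.0 + 121.4 = 195.4
(Excluded from the trade balance — financial account: acquisition of a foreign subsidiary by a resident firm (outward FDI) 145.9, foreign purchases of equities on the domestic stock exchange 68.4, foreign purchases of domestic corporate bonds 198.2, sale of domestic government bonds to non-residents 143.3; capital account: debt forgiveness received from foreign official creditors 33.4, sale of embassy land to a foreign government 19.5; primary income: profits repatriated by foreign-owned firms operating domestically 71.1, interest paid on external government debt 112.9, interest received on holdings of foreign bonds 131.4; secondary income: personal remittances received from nationals working abroad 127.0.)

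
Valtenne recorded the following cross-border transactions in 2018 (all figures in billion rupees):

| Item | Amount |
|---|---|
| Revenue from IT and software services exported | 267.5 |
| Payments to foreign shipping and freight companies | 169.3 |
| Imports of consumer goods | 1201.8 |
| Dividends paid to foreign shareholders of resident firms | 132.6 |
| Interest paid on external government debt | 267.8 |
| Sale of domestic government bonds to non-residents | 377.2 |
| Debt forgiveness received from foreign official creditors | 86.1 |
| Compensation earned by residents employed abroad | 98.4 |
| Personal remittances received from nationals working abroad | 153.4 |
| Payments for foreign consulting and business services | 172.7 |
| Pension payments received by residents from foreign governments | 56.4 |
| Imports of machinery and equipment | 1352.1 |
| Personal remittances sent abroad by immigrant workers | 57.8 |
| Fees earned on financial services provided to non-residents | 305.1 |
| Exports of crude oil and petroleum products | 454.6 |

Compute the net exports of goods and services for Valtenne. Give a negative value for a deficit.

Goods: -1201.8 - 1352.1 + 454.6 = -2099.3
Services: 267.5 + 305.1 - 169.3 - 172.7 = 230.6
Trade balance = -2099.3 + 230.6 = -1868.7
(Excluded from the trade balance — primary income: dividends paid to foreign shareholders of resident firms 132.6, interest paid on external government debt 267.8, compensation earned by residents employed abroad 98.4; financial account: sale of domestic government bonds to non-residents 377.2; capital account: debt forgiveness received from foreign official creditors 86.1; secondary income: personal remittances received from nationals working abroad 153.4, pension payments received by residents from foreign governments 56.4, personal remittances sent abroad by immigrant workers 57.8.)

-1868.7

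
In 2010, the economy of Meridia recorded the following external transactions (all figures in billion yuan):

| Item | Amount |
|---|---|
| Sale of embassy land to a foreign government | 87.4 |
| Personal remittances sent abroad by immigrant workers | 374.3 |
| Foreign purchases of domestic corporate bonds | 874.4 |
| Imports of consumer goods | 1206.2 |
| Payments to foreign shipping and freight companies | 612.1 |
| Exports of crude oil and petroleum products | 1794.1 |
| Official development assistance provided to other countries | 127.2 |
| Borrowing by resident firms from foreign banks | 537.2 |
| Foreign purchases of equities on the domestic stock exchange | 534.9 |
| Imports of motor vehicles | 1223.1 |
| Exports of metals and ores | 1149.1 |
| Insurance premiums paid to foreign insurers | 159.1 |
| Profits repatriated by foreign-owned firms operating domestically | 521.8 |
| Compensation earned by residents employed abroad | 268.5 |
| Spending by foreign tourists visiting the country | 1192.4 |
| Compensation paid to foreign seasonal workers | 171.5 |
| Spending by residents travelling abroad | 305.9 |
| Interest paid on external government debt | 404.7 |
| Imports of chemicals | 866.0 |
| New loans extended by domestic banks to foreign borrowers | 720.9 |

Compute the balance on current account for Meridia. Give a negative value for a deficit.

Goods: -1223.1 + 1149.1 - 1206.2 + 1794.1 - 866.0 = -352.1
Services: -159.1 - 305.9 + 1192.4 - 612.1 = 115.3
Primary income: -171.5 - 404.7 - 521.8 + 268.5 = -829.5
Secondary income: -127.2 - 374.3 = -501.5
Current account = (-352.1) + 115.3 + (-829.5) + (-501.5) = -1567.8
(Excluded from the current account — capital account: sale of embassy land to a foreign government 87.4; financial account: foreign purchases of domestic corporate bonds 874.4, borrowing by resident firms from foreign banks 537.2, foreign purchases of equities on the domestic stock exchange 534.9, new loans extended by domestic banks to foreign borrowers 720.9.)

-1567.8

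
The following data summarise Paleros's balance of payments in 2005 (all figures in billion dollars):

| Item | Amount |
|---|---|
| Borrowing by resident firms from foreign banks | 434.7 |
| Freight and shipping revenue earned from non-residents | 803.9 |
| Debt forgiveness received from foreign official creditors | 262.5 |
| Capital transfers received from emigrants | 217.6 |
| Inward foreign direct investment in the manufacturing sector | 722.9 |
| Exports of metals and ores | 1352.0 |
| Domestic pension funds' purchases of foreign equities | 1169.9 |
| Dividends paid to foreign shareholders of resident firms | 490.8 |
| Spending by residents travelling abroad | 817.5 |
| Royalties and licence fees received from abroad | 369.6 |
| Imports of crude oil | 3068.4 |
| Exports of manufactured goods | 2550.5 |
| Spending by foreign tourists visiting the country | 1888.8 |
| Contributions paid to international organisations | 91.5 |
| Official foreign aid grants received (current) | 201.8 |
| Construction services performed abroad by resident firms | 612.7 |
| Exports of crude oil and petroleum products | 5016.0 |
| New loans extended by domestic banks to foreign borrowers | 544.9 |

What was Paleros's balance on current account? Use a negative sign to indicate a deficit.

Goods: 1352.0 - 3068.4 + 2550.5 + 5016.0 = 5850.1
Services: 803.9 - 817.5 + 369.6 + 1888.8 + 612.7 = 2857.5
Primary income: -490.8
Secondary income: -91.5 + 201.8 = 110.3
Current account = 5850.1 + 2857.5 + (-490.8) + 110.3 = 8327.1
(Excluded from the current account — financial account: borrowing by resident firms from foreign banks 434.7, inward foreign direct investment in the manufacturing sector 722.9, domestic pension funds' purchases of foreign equities 1169.9, new loans extended by domestic banks to foreign borrowers 544.9; capital account: debt forgiveness received from foreign official creditors 262.5, capital transfers received from emigrants 217.6.)

8327.1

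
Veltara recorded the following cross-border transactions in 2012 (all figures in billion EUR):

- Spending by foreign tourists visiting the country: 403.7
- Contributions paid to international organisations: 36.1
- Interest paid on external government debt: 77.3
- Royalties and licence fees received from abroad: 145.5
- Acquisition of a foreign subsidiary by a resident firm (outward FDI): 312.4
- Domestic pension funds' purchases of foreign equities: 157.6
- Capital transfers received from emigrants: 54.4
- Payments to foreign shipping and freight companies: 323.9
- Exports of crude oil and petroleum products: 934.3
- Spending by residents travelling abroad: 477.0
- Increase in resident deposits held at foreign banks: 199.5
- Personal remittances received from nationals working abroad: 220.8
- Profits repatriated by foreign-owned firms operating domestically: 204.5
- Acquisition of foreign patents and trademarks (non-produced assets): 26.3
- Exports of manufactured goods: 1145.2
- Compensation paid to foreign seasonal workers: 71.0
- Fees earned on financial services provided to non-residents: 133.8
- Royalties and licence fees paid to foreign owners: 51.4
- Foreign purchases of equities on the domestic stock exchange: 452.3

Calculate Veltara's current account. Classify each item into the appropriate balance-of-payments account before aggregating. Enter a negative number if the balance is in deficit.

Goods: 1145.2 + 934.3 = 2079.5
Services: 403.7 - 323.9 + 145.5 - 477.0 + 133.8 - 51.4 = -169.3
Primary income: -77.3 - 71.0 - 204.5 = -352.8
Secondary income: 220.8 - 36.1 = 184.7
Current account = 2079.5 + (-169.3) + (-352.8) + 184.7 = 1742.1
(Excluded from the current account — financial account: acquisition of a foreign subsidiary by a resident firm (outward FDI) 312.4, domestic pension funds' purchases of foreign equities 157.6, increase in resident deposits held at foreign banks 199.5, foreign purchases of equities on the domestic stock exchange 452.3; capital account: capital transfers received from emigrants 54.4, acquisition of foreign patents and trademarks (non-produced assets) 26.3.)

1742.1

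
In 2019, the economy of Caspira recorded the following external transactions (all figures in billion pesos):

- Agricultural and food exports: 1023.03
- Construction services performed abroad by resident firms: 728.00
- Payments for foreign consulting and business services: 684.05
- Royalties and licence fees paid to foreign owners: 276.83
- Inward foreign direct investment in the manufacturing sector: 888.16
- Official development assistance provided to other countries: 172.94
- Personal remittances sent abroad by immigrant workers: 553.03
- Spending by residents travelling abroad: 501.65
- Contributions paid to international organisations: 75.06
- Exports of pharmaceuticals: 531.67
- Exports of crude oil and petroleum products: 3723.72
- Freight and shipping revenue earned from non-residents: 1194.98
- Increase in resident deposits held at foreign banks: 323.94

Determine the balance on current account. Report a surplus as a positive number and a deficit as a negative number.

4937.84

Goods: 531.67 + 1023.03 + 3723.72 = 5278.42
Services: 1194.98 + 728.00 - 684.05 - 501.65 - 276.83 = 460.45
Secondary income: -553.03 - 172.94 - 75.06 = -801.03
Current account = 5278.42 + 460.45 + (-801.03) = 4937.84
(Excluded from the current account — financial account: inward foreign direct investment in the manufacturing sector 888.16, increase in resident deposits held at foreign banks 323.94.)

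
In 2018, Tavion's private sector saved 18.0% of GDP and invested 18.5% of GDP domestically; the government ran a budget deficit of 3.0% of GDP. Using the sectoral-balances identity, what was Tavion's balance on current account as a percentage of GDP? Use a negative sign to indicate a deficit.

By the sectoral-balances identity, CA = (S_private - I) + (T - G).
Private balance = 18.0 - 18.5 = -0.5
Government balance (T - G) = -3.0
CA = -0.5 + (-3.0) = -3.5

-3.5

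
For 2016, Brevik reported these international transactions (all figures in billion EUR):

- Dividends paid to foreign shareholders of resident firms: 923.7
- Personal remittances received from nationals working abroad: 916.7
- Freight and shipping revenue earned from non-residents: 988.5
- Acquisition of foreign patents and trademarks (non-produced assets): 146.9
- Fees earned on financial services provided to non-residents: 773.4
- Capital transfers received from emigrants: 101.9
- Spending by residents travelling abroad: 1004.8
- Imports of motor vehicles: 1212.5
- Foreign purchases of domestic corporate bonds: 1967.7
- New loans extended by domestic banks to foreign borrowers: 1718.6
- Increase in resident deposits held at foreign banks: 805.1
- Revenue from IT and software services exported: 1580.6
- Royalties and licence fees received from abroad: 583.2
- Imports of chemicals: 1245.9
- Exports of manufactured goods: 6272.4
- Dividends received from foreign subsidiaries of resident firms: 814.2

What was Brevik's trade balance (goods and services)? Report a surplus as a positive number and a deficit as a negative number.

Goods: 6272.4 - 1245.9 - 1212.5 = 3814.0
Services: 988.5 + 1580.6 + 583.2 - 1004.8 + 773.4 = 2920.9
Trade balance = 3814.0 + 2920.9 = 6734.9
(Excluded from the trade balance — primary income: dividends paid to foreign shareholders of resident firms 923.7, dividends received from foreign subsidiaries of resident firms 814.2; secondary income: personal remittances received from nationals working abroad 916.7; capital account: acquisition of foreign patents and trademarks (non-produced assets) 146.9, capital transfers received from emigrants 101.9; financial account: foreign purchases of domestic corporate bonds 1967.7, new loans extended by domestic banks to foreign borrowers 1718.6, increase in resident deposits held at foreign banks 805.1.)

6734.9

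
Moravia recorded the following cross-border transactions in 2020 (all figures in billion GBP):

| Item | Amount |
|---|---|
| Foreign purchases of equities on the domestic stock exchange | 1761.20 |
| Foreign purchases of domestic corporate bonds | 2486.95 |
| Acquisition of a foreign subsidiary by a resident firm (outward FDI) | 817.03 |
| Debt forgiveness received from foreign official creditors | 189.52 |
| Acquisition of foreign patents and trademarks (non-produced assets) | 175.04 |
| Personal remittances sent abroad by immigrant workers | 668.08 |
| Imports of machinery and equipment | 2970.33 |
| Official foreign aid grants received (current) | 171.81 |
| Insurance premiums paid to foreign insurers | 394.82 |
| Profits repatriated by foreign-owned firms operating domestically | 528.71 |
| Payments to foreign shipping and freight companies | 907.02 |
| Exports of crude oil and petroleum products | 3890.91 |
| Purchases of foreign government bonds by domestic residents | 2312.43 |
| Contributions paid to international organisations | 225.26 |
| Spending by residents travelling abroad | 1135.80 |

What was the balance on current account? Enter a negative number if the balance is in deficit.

-2767.30

Goods: 3890.91 - 2970.33 = 920.58
Services: -907.02 - 1135.80 - 394.82 = -2437.64
Primary income: -528.71
Secondary income: -225.26 - 668.08 + 171.81 = -721.53
Current account = 920.58 + (-2437.64) + (-528.71) + (-721.53) = -2767.30
(Excluded from the current account — financial account: foreign purchases of equities on the domestic stock exchange 1761.20, foreign purchases of domestic corporate bonds 2486.95, acquisition of a foreign subsidiary by a resident firm (outward FDI) 817.03, purchases of foreign government bonds by domestic residents 2312.43; capital account: debt forgiveness received from foreign official creditors 189.52, acquisition of foreign patents and trademarks (non-produced assets) 175.04.)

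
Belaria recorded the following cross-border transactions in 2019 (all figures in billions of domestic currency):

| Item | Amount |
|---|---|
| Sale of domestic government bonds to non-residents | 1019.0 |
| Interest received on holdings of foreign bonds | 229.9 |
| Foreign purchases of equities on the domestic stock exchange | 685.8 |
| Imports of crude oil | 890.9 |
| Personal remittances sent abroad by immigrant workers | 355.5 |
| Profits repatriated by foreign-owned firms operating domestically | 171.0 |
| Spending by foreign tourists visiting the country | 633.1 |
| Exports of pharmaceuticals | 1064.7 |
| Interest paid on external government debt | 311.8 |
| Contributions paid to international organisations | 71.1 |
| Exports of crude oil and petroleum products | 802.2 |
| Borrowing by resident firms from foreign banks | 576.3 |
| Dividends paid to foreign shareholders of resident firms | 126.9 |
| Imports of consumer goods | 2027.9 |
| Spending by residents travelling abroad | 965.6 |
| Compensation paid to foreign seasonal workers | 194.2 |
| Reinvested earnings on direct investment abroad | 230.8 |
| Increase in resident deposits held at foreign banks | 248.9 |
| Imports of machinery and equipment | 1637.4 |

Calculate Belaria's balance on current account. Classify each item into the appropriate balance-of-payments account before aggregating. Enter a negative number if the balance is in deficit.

Goods: -890.9 - 1637.4 + 802.2 - 2027.9 + 1064.7 = -2689.3
Services: -965.6 + 633.1 = -332.5
Primary income: -311.8 - 194.2 + 229.9 - 171.0 - 126.9 + 230.8 = -343.2
Secondary income: -71.1 - 355.5 = -426.6
Current account = (-2689.3) + (-332.5) + (-343.2) + (-426.6) = -3791.6
(Excluded from the current account — financial account: sale of domestic government bonds to non-residents 1019.0, foreign purchases of equities on the domestic stock exchange 685.8, borrowing by resident firms from foreign banks 576.3, increase in resident deposits held at foreign banks 248.9.)

-3791.6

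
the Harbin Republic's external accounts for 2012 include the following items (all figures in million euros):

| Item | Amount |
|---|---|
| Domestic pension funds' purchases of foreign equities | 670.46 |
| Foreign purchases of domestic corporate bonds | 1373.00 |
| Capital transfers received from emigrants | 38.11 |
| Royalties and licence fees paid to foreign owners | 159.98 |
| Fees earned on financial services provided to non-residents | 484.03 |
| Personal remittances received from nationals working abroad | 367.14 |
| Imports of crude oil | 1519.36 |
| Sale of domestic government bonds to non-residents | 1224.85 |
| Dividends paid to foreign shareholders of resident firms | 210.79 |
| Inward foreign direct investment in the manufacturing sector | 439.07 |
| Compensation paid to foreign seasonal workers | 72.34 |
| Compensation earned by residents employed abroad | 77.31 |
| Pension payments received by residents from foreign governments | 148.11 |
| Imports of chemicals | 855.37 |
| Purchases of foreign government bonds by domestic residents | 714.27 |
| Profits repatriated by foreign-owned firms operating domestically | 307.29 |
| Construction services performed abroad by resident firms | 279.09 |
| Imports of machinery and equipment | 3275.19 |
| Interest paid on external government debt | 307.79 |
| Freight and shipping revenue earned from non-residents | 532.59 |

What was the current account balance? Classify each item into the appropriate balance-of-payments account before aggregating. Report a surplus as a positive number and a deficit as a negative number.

-4819.84

Goods: -3275.19 - 1519.36 - 855.37 = -5649.92
Services: -159.98 + 532.59 + 279.09 + 484.03 = 1135.73
Primary income: -72.34 + 77.31 - 307.29 - 307.79 - 210.79 = -820.90
Secondary income: 367.14 + 148.11 = 515.25
Current account = (-5649.92) + 1135.73 + (-820.90) + 515.25 = -4819.84
(Excluded from the current account — financial account: domestic pension funds' purchases of foreign equities 670.46, foreign purchases of domestic corporate bonds 1373.00, sale of domestic government bonds to non-residents 1224.85, inward foreign direct investment in the manufacturing sector 439.07, purchases of foreign government bonds by domestic residents 714.27; capital account: capital transfers received from emigrants 38.11.)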